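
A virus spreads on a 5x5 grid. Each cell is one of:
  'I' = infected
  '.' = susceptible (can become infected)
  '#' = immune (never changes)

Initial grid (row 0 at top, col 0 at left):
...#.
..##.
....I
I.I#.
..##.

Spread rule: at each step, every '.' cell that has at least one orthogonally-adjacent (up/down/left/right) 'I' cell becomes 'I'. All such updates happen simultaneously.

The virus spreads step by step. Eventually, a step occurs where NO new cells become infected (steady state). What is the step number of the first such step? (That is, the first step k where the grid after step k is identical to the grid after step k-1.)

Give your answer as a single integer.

Step 0 (initial): 3 infected
Step 1: +7 new -> 10 infected
Step 2: +5 new -> 15 infected
Step 3: +2 new -> 17 infected
Step 4: +1 new -> 18 infected
Step 5: +1 new -> 19 infected
Step 6: +0 new -> 19 infected

Answer: 6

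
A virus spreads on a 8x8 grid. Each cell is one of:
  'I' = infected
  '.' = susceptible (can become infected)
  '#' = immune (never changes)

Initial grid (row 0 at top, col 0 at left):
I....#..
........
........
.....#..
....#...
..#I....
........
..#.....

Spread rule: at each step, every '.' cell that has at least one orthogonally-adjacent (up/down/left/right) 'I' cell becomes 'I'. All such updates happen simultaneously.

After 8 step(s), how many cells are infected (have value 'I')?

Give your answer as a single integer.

Answer: 58

Derivation:
Step 0 (initial): 2 infected
Step 1: +5 new -> 7 infected
Step 2: +9 new -> 16 infected
Step 3: +13 new -> 29 infected
Step 4: +13 new -> 42 infected
Step 5: +8 new -> 50 infected
Step 6: +4 new -> 54 infected
Step 7: +2 new -> 56 infected
Step 8: +2 new -> 58 infected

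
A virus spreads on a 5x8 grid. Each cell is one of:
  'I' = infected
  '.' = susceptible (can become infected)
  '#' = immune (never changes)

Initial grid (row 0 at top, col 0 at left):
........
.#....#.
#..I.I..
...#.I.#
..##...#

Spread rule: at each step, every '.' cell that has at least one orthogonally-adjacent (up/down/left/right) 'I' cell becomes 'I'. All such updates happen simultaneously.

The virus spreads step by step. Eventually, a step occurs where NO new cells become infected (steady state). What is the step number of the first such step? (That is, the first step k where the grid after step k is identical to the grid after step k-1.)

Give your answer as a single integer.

Step 0 (initial): 3 infected
Step 1: +8 new -> 11 infected
Step 2: +9 new -> 20 infected
Step 3: +5 new -> 25 infected
Step 4: +4 new -> 29 infected
Step 5: +2 new -> 31 infected
Step 6: +1 new -> 32 infected
Step 7: +0 new -> 32 infected

Answer: 7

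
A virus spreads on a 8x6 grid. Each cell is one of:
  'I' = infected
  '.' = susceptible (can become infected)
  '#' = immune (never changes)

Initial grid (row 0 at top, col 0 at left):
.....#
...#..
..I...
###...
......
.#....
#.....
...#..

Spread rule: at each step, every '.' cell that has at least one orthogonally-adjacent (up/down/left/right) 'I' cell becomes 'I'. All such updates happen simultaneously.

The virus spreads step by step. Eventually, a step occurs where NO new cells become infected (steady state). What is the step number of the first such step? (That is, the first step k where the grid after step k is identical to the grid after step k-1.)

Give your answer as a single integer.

Answer: 10

Derivation:
Step 0 (initial): 1 infected
Step 1: +3 new -> 4 infected
Step 2: +5 new -> 9 infected
Step 3: +7 new -> 16 infected
Step 4: +7 new -> 23 infected
Step 5: +5 new -> 28 infected
Step 6: +4 new -> 32 infected
Step 7: +5 new -> 37 infected
Step 8: +2 new -> 39 infected
Step 9: +1 new -> 40 infected
Step 10: +0 new -> 40 infected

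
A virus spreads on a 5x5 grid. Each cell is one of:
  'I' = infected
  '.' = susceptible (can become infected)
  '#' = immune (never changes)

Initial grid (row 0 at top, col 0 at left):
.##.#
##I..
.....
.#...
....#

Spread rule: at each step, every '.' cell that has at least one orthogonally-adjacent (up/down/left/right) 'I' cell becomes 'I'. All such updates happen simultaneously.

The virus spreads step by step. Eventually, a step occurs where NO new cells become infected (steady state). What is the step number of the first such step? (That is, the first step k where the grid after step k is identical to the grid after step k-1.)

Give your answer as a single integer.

Step 0 (initial): 1 infected
Step 1: +2 new -> 3 infected
Step 2: +5 new -> 8 infected
Step 3: +4 new -> 12 infected
Step 4: +4 new -> 16 infected
Step 5: +1 new -> 17 infected
Step 6: +0 new -> 17 infected

Answer: 6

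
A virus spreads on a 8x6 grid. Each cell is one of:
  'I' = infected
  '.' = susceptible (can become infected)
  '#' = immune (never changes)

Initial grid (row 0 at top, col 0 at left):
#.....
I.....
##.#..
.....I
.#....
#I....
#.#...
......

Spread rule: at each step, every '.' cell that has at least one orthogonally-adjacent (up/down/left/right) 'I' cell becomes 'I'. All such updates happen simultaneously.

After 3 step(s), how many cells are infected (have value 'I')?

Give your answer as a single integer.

Answer: 31

Derivation:
Step 0 (initial): 3 infected
Step 1: +6 new -> 9 infected
Step 2: +10 new -> 19 infected
Step 3: +12 new -> 31 infected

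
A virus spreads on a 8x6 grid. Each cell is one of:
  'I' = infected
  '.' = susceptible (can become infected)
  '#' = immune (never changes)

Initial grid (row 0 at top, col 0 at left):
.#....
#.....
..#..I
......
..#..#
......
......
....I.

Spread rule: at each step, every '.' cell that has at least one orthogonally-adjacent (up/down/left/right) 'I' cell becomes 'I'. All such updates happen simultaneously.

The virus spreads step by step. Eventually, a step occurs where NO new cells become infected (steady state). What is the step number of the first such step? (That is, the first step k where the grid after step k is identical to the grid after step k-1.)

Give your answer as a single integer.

Answer: 8

Derivation:
Step 0 (initial): 2 infected
Step 1: +6 new -> 8 infected
Step 2: +8 new -> 16 infected
Step 3: +8 new -> 24 infected
Step 4: +7 new -> 31 infected
Step 5: +5 new -> 36 infected
Step 6: +4 new -> 40 infected
Step 7: +2 new -> 42 infected
Step 8: +0 new -> 42 infected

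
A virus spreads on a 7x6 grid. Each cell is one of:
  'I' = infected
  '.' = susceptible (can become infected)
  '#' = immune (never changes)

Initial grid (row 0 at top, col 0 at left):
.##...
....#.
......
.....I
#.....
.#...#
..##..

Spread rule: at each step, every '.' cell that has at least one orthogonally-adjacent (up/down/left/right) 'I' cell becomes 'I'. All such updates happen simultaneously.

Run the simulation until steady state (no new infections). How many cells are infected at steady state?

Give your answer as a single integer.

Answer: 31

Derivation:
Step 0 (initial): 1 infected
Step 1: +3 new -> 4 infected
Step 2: +4 new -> 8 infected
Step 3: +5 new -> 13 infected
Step 4: +7 new -> 20 infected
Step 5: +7 new -> 27 infected
Step 6: +2 new -> 29 infected
Step 7: +1 new -> 30 infected
Step 8: +1 new -> 31 infected
Step 9: +0 new -> 31 infected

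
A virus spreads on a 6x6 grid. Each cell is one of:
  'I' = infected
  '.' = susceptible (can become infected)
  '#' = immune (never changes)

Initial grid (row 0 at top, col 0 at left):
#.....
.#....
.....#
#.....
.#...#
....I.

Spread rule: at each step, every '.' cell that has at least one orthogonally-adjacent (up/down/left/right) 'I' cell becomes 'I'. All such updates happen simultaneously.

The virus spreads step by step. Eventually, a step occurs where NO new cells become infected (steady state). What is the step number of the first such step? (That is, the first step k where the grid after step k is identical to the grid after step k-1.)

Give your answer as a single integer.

Step 0 (initial): 1 infected
Step 1: +3 new -> 4 infected
Step 2: +3 new -> 7 infected
Step 3: +5 new -> 12 infected
Step 4: +4 new -> 16 infected
Step 5: +6 new -> 22 infected
Step 6: +4 new -> 26 infected
Step 7: +2 new -> 28 infected
Step 8: +2 new -> 30 infected
Step 9: +0 new -> 30 infected

Answer: 9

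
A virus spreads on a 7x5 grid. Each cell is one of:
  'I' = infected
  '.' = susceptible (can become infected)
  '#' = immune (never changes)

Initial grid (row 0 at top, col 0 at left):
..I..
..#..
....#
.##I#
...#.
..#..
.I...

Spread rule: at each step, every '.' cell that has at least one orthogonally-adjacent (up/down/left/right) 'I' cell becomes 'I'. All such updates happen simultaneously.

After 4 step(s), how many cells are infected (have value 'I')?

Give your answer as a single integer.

Step 0 (initial): 3 infected
Step 1: +6 new -> 9 infected
Step 2: +8 new -> 17 infected
Step 3: +7 new -> 24 infected
Step 4: +3 new -> 27 infected

Answer: 27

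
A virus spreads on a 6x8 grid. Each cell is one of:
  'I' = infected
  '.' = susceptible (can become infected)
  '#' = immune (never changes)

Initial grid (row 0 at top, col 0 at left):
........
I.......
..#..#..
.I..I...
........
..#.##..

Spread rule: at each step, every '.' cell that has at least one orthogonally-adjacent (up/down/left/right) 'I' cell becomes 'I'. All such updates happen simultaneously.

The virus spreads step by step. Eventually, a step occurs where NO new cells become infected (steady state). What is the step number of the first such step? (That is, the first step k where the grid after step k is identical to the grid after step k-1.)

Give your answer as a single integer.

Answer: 7

Derivation:
Step 0 (initial): 3 infected
Step 1: +11 new -> 14 infected
Step 2: +10 new -> 24 infected
Step 3: +9 new -> 33 infected
Step 4: +6 new -> 39 infected
Step 5: +3 new -> 42 infected
Step 6: +1 new -> 43 infected
Step 7: +0 new -> 43 infected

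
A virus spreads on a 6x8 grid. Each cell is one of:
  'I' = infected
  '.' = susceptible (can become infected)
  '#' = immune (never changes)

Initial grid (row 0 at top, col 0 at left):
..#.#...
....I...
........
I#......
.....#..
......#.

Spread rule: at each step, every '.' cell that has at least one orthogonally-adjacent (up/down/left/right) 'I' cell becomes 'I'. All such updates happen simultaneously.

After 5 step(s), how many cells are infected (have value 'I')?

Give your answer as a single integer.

Step 0 (initial): 2 infected
Step 1: +5 new -> 7 infected
Step 2: +11 new -> 18 infected
Step 3: +11 new -> 29 infected
Step 4: +8 new -> 37 infected
Step 5: +4 new -> 41 infected

Answer: 41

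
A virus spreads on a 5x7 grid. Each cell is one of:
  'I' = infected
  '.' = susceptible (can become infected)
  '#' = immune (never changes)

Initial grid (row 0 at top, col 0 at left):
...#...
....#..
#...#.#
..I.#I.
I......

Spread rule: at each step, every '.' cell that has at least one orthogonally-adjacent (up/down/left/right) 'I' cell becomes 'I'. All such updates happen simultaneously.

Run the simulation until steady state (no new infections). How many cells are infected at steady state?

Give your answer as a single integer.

Step 0 (initial): 3 infected
Step 1: +9 new -> 12 infected
Step 2: +7 new -> 19 infected
Step 3: +5 new -> 24 infected
Step 4: +4 new -> 28 infected
Step 5: +1 new -> 29 infected
Step 6: +0 new -> 29 infected

Answer: 29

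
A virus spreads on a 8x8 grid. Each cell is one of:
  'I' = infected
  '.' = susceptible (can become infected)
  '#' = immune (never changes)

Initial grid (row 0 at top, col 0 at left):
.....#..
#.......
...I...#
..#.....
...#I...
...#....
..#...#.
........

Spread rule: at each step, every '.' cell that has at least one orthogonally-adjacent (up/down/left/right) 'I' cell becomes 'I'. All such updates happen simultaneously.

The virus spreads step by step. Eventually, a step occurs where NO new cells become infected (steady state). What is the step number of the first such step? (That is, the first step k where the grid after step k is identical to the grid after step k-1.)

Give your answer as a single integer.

Answer: 8

Derivation:
Step 0 (initial): 2 infected
Step 1: +7 new -> 9 infected
Step 2: +9 new -> 18 infected
Step 3: +13 new -> 31 infected
Step 4: +8 new -> 39 infected
Step 5: +9 new -> 48 infected
Step 6: +6 new -> 54 infected
Step 7: +2 new -> 56 infected
Step 8: +0 new -> 56 infected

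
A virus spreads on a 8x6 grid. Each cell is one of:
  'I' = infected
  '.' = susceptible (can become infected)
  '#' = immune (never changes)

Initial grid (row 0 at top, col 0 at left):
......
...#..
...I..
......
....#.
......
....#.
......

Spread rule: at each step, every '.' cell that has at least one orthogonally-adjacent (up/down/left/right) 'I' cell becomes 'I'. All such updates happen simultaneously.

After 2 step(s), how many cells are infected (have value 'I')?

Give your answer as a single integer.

Answer: 11

Derivation:
Step 0 (initial): 1 infected
Step 1: +3 new -> 4 infected
Step 2: +7 new -> 11 infected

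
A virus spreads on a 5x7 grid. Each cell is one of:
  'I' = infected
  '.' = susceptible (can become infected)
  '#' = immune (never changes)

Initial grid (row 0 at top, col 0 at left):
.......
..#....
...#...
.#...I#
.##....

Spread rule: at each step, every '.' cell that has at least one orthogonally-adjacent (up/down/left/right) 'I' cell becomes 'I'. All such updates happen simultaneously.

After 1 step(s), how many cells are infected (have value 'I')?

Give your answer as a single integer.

Answer: 4

Derivation:
Step 0 (initial): 1 infected
Step 1: +3 new -> 4 infected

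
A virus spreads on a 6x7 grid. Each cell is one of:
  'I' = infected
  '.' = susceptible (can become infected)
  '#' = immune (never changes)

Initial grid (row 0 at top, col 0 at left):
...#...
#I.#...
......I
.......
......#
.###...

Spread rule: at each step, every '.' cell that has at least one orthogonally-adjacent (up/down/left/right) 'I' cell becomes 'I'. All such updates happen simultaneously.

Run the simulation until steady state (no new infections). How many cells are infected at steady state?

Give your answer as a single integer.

Step 0 (initial): 2 infected
Step 1: +6 new -> 8 infected
Step 2: +9 new -> 17 infected
Step 3: +8 new -> 25 infected
Step 4: +6 new -> 31 infected
Step 5: +4 new -> 35 infected
Step 6: +0 new -> 35 infected

Answer: 35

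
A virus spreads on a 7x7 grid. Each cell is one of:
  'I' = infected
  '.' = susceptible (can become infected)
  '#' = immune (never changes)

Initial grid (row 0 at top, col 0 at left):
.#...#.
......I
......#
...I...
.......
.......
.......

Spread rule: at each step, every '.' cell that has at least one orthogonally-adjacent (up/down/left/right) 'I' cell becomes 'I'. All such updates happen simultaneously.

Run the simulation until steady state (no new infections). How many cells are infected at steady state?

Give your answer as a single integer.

Step 0 (initial): 2 infected
Step 1: +6 new -> 8 infected
Step 2: +10 new -> 18 infected
Step 3: +11 new -> 29 infected
Step 4: +9 new -> 38 infected
Step 5: +5 new -> 43 infected
Step 6: +3 new -> 46 infected
Step 7: +0 new -> 46 infected

Answer: 46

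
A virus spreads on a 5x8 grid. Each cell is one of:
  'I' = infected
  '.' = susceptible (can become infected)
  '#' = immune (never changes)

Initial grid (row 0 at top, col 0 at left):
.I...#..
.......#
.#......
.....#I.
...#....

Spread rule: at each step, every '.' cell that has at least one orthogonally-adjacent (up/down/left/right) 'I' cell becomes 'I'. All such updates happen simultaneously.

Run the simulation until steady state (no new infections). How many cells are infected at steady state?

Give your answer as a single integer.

Step 0 (initial): 2 infected
Step 1: +6 new -> 8 infected
Step 2: +8 new -> 16 infected
Step 3: +8 new -> 24 infected
Step 4: +6 new -> 30 infected
Step 5: +4 new -> 34 infected
Step 6: +1 new -> 35 infected
Step 7: +0 new -> 35 infected

Answer: 35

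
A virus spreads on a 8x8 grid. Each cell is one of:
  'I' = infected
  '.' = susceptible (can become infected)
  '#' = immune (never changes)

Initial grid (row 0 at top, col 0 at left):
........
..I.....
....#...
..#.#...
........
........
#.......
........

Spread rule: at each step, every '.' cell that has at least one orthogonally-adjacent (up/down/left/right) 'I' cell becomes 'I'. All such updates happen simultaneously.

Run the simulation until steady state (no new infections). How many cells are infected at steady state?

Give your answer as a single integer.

Step 0 (initial): 1 infected
Step 1: +4 new -> 5 infected
Step 2: +6 new -> 11 infected
Step 3: +6 new -> 17 infected
Step 4: +6 new -> 23 infected
Step 5: +9 new -> 32 infected
Step 6: +9 new -> 41 infected
Step 7: +7 new -> 48 infected
Step 8: +6 new -> 54 infected
Step 9: +3 new -> 57 infected
Step 10: +2 new -> 59 infected
Step 11: +1 new -> 60 infected
Step 12: +0 new -> 60 infected

Answer: 60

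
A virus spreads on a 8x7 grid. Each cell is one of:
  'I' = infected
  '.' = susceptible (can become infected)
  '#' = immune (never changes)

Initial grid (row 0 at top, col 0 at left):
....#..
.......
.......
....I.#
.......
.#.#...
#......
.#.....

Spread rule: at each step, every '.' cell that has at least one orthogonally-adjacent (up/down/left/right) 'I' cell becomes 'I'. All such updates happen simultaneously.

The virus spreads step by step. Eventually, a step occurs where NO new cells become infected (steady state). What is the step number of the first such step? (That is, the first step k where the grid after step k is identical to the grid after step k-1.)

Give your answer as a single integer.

Answer: 8

Derivation:
Step 0 (initial): 1 infected
Step 1: +4 new -> 5 infected
Step 2: +7 new -> 12 infected
Step 3: +9 new -> 21 infected
Step 4: +12 new -> 33 infected
Step 5: +9 new -> 42 infected
Step 6: +6 new -> 48 infected
Step 7: +1 new -> 49 infected
Step 8: +0 new -> 49 infected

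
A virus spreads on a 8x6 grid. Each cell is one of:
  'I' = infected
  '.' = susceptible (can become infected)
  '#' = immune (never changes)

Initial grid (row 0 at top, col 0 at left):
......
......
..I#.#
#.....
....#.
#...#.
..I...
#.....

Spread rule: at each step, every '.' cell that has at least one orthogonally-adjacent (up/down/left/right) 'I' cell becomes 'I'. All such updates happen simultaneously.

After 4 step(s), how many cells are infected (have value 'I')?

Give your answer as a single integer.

Answer: 39

Derivation:
Step 0 (initial): 2 infected
Step 1: +7 new -> 9 infected
Step 2: +13 new -> 22 infected
Step 3: +9 new -> 31 infected
Step 4: +8 new -> 39 infected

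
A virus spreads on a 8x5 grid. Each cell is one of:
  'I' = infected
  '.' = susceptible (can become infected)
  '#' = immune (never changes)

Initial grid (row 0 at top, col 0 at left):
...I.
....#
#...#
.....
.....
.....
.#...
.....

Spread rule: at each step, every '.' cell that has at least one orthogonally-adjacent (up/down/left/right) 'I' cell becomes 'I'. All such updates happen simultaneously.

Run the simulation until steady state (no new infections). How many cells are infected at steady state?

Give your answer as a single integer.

Answer: 36

Derivation:
Step 0 (initial): 1 infected
Step 1: +3 new -> 4 infected
Step 2: +3 new -> 7 infected
Step 3: +4 new -> 11 infected
Step 4: +5 new -> 16 infected
Step 5: +4 new -> 20 infected
Step 6: +5 new -> 25 infected
Step 7: +5 new -> 30 infected
Step 8: +3 new -> 33 infected
Step 9: +2 new -> 35 infected
Step 10: +1 new -> 36 infected
Step 11: +0 new -> 36 infected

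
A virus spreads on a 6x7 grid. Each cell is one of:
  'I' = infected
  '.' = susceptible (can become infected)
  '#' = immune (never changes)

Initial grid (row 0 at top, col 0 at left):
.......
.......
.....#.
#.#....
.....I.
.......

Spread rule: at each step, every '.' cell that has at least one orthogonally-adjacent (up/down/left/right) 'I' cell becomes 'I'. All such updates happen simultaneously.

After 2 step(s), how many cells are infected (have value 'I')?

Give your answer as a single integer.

Step 0 (initial): 1 infected
Step 1: +4 new -> 5 infected
Step 2: +5 new -> 10 infected

Answer: 10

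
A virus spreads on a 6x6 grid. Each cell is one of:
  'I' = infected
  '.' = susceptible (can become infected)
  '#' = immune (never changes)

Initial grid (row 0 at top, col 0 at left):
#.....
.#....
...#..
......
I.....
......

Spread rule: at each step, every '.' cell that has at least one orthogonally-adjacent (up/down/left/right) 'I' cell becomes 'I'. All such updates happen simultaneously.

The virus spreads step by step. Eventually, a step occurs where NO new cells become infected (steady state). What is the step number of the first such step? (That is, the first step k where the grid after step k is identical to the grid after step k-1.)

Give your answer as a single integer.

Step 0 (initial): 1 infected
Step 1: +3 new -> 4 infected
Step 2: +4 new -> 8 infected
Step 3: +5 new -> 13 infected
Step 4: +4 new -> 17 infected
Step 5: +4 new -> 21 infected
Step 6: +5 new -> 26 infected
Step 7: +4 new -> 30 infected
Step 8: +2 new -> 32 infected
Step 9: +1 new -> 33 infected
Step 10: +0 new -> 33 infected

Answer: 10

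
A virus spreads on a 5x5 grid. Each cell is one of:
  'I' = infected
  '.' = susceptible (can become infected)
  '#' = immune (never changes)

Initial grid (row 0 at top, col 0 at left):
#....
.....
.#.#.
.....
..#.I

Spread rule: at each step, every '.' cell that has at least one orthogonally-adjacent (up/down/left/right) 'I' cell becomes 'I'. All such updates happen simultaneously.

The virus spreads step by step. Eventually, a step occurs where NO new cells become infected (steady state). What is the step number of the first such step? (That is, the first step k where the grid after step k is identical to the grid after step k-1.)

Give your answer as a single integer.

Answer: 8

Derivation:
Step 0 (initial): 1 infected
Step 1: +2 new -> 3 infected
Step 2: +2 new -> 5 infected
Step 3: +2 new -> 7 infected
Step 4: +4 new -> 11 infected
Step 5: +4 new -> 15 infected
Step 6: +4 new -> 19 infected
Step 7: +2 new -> 21 infected
Step 8: +0 new -> 21 infected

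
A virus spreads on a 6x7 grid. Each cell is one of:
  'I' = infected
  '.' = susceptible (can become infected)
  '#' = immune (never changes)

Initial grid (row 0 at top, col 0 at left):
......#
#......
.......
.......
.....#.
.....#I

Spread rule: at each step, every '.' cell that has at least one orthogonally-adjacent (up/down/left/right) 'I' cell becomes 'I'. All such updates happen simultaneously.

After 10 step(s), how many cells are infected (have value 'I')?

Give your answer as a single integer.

Answer: 37

Derivation:
Step 0 (initial): 1 infected
Step 1: +1 new -> 2 infected
Step 2: +1 new -> 3 infected
Step 3: +2 new -> 5 infected
Step 4: +3 new -> 8 infected
Step 5: +4 new -> 12 infected
Step 6: +6 new -> 18 infected
Step 7: +6 new -> 24 infected
Step 8: +6 new -> 30 infected
Step 9: +5 new -> 35 infected
Step 10: +2 new -> 37 infected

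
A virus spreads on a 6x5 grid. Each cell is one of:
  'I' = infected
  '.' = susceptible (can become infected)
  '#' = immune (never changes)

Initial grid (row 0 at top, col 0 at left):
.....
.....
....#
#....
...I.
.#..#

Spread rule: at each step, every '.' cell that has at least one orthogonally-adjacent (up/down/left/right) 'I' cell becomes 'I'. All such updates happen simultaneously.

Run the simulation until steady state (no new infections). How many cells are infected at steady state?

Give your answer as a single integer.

Answer: 26

Derivation:
Step 0 (initial): 1 infected
Step 1: +4 new -> 5 infected
Step 2: +5 new -> 10 infected
Step 3: +4 new -> 14 infected
Step 4: +5 new -> 19 infected
Step 5: +4 new -> 23 infected
Step 6: +2 new -> 25 infected
Step 7: +1 new -> 26 infected
Step 8: +0 new -> 26 infected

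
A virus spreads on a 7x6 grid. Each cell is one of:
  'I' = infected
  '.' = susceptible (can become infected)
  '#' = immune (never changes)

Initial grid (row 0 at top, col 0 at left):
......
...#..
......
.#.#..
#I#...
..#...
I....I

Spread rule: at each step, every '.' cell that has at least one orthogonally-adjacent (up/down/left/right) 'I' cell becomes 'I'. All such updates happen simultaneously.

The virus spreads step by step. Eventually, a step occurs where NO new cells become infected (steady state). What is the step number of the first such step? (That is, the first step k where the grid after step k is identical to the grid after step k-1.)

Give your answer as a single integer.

Answer: 12

Derivation:
Step 0 (initial): 3 infected
Step 1: +5 new -> 8 infected
Step 2: +4 new -> 12 infected
Step 3: +3 new -> 15 infected
Step 4: +3 new -> 18 infected
Step 5: +2 new -> 20 infected
Step 6: +3 new -> 23 infected
Step 7: +2 new -> 25 infected
Step 8: +4 new -> 29 infected
Step 9: +3 new -> 32 infected
Step 10: +3 new -> 35 infected
Step 11: +1 new -> 36 infected
Step 12: +0 new -> 36 infected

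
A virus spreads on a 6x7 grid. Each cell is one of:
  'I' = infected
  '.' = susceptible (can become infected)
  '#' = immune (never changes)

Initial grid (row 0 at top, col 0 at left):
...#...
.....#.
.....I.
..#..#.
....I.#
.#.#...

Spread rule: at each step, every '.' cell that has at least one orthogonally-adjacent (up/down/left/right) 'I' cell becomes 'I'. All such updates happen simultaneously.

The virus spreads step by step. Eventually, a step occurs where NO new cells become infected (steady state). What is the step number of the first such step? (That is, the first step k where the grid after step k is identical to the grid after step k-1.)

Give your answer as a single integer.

Step 0 (initial): 2 infected
Step 1: +6 new -> 8 infected
Step 2: +7 new -> 15 infected
Step 3: +7 new -> 22 infected
Step 4: +5 new -> 27 infected
Step 5: +5 new -> 32 infected
Step 6: +2 new -> 34 infected
Step 7: +1 new -> 35 infected
Step 8: +0 new -> 35 infected

Answer: 8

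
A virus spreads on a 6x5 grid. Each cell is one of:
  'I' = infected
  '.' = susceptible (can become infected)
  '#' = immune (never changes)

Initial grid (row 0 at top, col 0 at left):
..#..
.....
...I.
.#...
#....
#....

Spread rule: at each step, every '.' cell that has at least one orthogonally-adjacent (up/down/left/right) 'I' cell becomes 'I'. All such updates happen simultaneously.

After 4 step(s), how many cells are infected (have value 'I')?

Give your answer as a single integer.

Step 0 (initial): 1 infected
Step 1: +4 new -> 5 infected
Step 2: +7 new -> 12 infected
Step 3: +6 new -> 18 infected
Step 4: +6 new -> 24 infected

Answer: 24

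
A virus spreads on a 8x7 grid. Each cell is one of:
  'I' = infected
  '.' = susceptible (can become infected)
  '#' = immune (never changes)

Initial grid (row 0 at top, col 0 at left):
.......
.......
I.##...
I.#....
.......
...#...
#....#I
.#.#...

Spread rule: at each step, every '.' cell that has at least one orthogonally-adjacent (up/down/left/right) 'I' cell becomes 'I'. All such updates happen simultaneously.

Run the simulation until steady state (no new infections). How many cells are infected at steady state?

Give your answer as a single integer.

Step 0 (initial): 3 infected
Step 1: +6 new -> 9 infected
Step 2: +7 new -> 16 infected
Step 3: +8 new -> 24 infected
Step 4: +9 new -> 33 infected
Step 5: +8 new -> 41 infected
Step 6: +5 new -> 46 infected
Step 7: +1 new -> 47 infected
Step 8: +0 new -> 47 infected

Answer: 47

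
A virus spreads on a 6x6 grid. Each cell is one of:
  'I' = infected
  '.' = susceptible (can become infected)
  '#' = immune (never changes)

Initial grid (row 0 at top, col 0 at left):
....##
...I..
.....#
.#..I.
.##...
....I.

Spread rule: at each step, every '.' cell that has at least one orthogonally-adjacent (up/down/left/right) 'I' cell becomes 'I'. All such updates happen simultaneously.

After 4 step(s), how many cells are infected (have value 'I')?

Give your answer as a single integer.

Answer: 28

Derivation:
Step 0 (initial): 3 infected
Step 1: +10 new -> 13 infected
Step 2: +8 new -> 21 infected
Step 3: +4 new -> 25 infected
Step 4: +3 new -> 28 infected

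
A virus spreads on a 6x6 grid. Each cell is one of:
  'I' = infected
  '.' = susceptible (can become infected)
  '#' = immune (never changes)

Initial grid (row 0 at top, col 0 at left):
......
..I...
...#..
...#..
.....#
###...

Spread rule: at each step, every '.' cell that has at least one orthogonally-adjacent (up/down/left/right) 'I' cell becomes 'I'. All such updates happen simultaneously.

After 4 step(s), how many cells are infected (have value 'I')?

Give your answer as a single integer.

Answer: 24

Derivation:
Step 0 (initial): 1 infected
Step 1: +4 new -> 5 infected
Step 2: +6 new -> 11 infected
Step 3: +7 new -> 18 infected
Step 4: +6 new -> 24 infected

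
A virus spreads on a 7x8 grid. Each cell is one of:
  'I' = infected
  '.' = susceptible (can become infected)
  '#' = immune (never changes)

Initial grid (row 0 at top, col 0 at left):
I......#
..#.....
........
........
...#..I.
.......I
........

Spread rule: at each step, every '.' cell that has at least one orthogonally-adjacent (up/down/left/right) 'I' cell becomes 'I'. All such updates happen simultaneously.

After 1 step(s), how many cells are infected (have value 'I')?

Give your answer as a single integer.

Step 0 (initial): 3 infected
Step 1: +7 new -> 10 infected

Answer: 10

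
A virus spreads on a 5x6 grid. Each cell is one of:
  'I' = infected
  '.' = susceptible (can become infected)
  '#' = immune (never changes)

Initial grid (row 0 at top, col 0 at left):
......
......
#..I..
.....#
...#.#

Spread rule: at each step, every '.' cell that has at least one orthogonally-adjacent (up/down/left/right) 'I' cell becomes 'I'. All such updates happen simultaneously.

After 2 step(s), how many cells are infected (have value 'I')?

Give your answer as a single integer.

Step 0 (initial): 1 infected
Step 1: +4 new -> 5 infected
Step 2: +7 new -> 12 infected

Answer: 12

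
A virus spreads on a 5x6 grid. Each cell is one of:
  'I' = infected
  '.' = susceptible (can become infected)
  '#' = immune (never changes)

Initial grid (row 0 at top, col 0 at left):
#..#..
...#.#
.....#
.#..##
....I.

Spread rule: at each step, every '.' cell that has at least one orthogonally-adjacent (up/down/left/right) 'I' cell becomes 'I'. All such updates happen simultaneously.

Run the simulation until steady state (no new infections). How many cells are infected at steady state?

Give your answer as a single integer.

Answer: 22

Derivation:
Step 0 (initial): 1 infected
Step 1: +2 new -> 3 infected
Step 2: +2 new -> 5 infected
Step 3: +3 new -> 8 infected
Step 4: +3 new -> 11 infected
Step 5: +4 new -> 15 infected
Step 6: +4 new -> 19 infected
Step 7: +3 new -> 22 infected
Step 8: +0 new -> 22 infected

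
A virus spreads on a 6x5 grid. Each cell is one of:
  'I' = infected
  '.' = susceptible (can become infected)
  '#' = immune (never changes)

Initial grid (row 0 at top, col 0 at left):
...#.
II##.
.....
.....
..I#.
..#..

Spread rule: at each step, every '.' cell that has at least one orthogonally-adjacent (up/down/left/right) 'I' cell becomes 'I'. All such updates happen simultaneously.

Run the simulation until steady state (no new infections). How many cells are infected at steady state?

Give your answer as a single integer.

Step 0 (initial): 3 infected
Step 1: +6 new -> 9 infected
Step 2: +7 new -> 16 infected
Step 3: +3 new -> 19 infected
Step 4: +2 new -> 21 infected
Step 5: +2 new -> 23 infected
Step 6: +2 new -> 25 infected
Step 7: +0 new -> 25 infected

Answer: 25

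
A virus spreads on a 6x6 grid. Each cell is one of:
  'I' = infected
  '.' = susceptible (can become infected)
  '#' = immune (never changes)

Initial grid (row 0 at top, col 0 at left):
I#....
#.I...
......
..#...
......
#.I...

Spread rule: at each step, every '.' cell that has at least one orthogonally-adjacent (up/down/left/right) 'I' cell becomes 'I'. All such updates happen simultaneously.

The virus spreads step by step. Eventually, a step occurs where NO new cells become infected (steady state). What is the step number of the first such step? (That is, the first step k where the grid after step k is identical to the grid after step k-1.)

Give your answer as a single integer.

Step 0 (initial): 3 infected
Step 1: +7 new -> 10 infected
Step 2: +7 new -> 17 infected
Step 3: +9 new -> 26 infected
Step 4: +5 new -> 31 infected
Step 5: +1 new -> 32 infected
Step 6: +0 new -> 32 infected

Answer: 6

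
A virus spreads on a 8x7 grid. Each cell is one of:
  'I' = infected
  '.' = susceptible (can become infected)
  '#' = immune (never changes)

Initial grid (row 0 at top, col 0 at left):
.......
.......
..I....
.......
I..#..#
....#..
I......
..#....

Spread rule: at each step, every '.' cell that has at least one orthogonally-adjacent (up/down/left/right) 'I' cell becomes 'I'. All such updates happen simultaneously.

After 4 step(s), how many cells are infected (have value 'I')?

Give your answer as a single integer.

Answer: 40

Derivation:
Step 0 (initial): 3 infected
Step 1: +9 new -> 12 infected
Step 2: +11 new -> 23 infected
Step 3: +8 new -> 31 infected
Step 4: +9 new -> 40 infected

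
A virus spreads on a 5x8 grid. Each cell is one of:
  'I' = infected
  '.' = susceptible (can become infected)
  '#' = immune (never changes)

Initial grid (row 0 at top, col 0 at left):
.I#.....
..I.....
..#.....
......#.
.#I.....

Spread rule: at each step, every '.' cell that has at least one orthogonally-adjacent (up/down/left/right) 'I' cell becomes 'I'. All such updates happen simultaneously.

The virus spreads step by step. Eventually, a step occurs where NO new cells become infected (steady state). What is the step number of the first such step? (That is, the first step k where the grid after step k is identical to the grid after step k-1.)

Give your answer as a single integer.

Answer: 7

Derivation:
Step 0 (initial): 3 infected
Step 1: +5 new -> 8 infected
Step 2: +8 new -> 16 infected
Step 3: +7 new -> 23 infected
Step 4: +6 new -> 29 infected
Step 5: +4 new -> 33 infected
Step 6: +3 new -> 36 infected
Step 7: +0 new -> 36 infected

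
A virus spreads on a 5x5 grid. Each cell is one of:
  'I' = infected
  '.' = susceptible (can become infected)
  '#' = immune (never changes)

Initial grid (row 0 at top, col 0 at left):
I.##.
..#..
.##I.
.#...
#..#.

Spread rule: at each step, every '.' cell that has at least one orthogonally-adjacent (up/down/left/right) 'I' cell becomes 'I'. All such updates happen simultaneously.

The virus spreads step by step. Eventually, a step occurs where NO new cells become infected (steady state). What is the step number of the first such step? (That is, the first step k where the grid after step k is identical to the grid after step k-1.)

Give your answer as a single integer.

Step 0 (initial): 2 infected
Step 1: +5 new -> 7 infected
Step 2: +5 new -> 12 infected
Step 3: +4 new -> 16 infected
Step 4: +1 new -> 17 infected
Step 5: +0 new -> 17 infected

Answer: 5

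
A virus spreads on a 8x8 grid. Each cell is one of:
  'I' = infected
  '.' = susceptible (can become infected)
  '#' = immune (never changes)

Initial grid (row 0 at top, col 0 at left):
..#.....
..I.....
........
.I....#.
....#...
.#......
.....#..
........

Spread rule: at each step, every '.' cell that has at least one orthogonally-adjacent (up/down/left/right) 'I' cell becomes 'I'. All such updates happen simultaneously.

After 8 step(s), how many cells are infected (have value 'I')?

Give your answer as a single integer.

Step 0 (initial): 2 infected
Step 1: +7 new -> 9 infected
Step 2: +9 new -> 18 infected
Step 3: +8 new -> 26 infected
Step 4: +7 new -> 33 infected
Step 5: +9 new -> 42 infected
Step 6: +7 new -> 49 infected
Step 7: +4 new -> 53 infected
Step 8: +3 new -> 56 infected

Answer: 56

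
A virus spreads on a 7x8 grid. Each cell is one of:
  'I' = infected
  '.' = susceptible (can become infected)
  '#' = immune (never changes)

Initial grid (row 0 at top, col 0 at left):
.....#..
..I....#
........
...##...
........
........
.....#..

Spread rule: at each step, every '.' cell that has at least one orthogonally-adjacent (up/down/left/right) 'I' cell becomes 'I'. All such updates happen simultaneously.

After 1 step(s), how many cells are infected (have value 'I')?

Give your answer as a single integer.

Step 0 (initial): 1 infected
Step 1: +4 new -> 5 infected

Answer: 5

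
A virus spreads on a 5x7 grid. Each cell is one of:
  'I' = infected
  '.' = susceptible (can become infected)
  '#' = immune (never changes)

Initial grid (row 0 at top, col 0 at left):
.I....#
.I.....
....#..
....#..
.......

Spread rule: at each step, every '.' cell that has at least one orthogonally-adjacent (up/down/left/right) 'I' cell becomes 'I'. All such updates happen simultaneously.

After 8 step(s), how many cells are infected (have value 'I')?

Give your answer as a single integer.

Answer: 32

Derivation:
Step 0 (initial): 2 infected
Step 1: +5 new -> 7 infected
Step 2: +5 new -> 12 infected
Step 3: +6 new -> 18 infected
Step 4: +5 new -> 23 infected
Step 5: +3 new -> 26 infected
Step 6: +3 new -> 29 infected
Step 7: +2 new -> 31 infected
Step 8: +1 new -> 32 infected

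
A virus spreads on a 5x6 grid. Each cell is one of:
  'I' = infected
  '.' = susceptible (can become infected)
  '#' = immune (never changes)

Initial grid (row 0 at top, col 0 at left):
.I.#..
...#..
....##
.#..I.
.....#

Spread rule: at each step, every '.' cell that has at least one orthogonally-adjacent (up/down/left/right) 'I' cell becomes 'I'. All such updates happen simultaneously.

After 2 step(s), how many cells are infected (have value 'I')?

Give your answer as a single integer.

Step 0 (initial): 2 infected
Step 1: +6 new -> 8 infected
Step 2: +6 new -> 14 infected

Answer: 14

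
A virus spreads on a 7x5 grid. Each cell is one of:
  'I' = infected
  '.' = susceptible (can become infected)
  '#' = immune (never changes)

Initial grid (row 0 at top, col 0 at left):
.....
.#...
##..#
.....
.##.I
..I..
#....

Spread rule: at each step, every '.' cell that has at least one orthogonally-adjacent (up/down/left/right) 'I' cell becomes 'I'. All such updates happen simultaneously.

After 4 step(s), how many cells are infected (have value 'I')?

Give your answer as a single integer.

Step 0 (initial): 2 infected
Step 1: +6 new -> 8 infected
Step 2: +5 new -> 13 infected
Step 3: +3 new -> 16 infected
Step 4: +4 new -> 20 infected

Answer: 20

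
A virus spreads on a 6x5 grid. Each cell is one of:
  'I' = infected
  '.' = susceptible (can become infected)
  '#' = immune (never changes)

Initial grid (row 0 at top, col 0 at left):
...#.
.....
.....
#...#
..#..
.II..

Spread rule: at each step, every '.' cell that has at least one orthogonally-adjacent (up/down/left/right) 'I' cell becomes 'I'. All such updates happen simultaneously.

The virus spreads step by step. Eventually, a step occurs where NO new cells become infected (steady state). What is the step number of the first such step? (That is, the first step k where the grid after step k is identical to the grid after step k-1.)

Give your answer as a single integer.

Answer: 8

Derivation:
Step 0 (initial): 2 infected
Step 1: +3 new -> 5 infected
Step 2: +4 new -> 9 infected
Step 3: +4 new -> 13 infected
Step 4: +4 new -> 17 infected
Step 5: +5 new -> 22 infected
Step 6: +3 new -> 25 infected
Step 7: +1 new -> 26 infected
Step 8: +0 new -> 26 infected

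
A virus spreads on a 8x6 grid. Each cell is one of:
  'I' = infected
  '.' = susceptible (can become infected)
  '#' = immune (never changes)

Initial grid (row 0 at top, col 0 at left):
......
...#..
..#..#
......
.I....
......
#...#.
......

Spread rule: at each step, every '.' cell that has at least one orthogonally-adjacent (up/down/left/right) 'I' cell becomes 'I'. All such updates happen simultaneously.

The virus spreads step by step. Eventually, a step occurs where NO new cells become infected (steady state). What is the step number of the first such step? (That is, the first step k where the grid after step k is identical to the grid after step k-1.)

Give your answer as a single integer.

Step 0 (initial): 1 infected
Step 1: +4 new -> 5 infected
Step 2: +7 new -> 12 infected
Step 3: +7 new -> 19 infected
Step 4: +10 new -> 29 infected
Step 5: +6 new -> 35 infected
Step 6: +4 new -> 39 infected
Step 7: +3 new -> 42 infected
Step 8: +1 new -> 43 infected
Step 9: +0 new -> 43 infected

Answer: 9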